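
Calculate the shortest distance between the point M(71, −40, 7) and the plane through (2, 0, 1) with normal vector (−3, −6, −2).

3

The plane has equation n·(r − (2, 0, 1)) = 0, i.e. n·r = -8.
Then n·(71, −40, 7) − (−8) = 21.
|n| = √(9 + 36 + 4) = 7, so the distance is |21|/7 = 3.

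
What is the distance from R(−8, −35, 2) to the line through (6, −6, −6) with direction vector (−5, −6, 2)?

Direction vector d = (−5, −6, 2).
AP = (−14, −29, 8); AP·d = 260, |AP|² = 1101, |d|² = 65.
distance² = |AP|² − (AP·d)²/|d|² = 1101 − 67600/65 = 61, so the distance is √61.

√61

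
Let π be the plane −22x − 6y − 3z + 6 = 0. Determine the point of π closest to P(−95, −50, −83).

(15, -20, -68)

The perpendicular from P has direction n = (−22, −6, −3): r = (−95, −50, −83) + μ(−22, −6, −3).
Substitute into the plane: n·(P + μn) = -6 gives 2639 + 529μ = -6, so μ = -5.
Foot = (−95, −50, −83) + (-5)·(−22, −6, −3) = (15, −20, −68).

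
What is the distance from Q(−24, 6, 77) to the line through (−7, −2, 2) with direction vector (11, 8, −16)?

7√41

Direction vector d = (11, 8, −16).
AP = (−17, 8, 75), and AP × d = (−728, 553, −224).
|AP × d|² = 885969 and |d|² = 441, so the distance is √(885969/441) = √2009 = 7√41.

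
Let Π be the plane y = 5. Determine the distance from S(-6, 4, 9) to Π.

1

n = (0, 1, 0); n·P − 5 = -1; |n| = 1; distance = 1/1 = 1.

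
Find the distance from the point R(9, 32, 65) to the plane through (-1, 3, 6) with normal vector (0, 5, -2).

27√29/29

The plane has equation n·(r − (-1, 3, 6)) = 0, i.e. n·r = 3.
d = |5·32 + (-2)·65 − 3| / √(0 + 25 + 4) = |27| / √29 = 27/√29.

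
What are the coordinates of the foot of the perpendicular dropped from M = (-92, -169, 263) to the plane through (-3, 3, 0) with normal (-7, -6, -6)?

The perpendicular from M has direction n = (-7, -6, -6): r = (-92, -169, 263) + λ(-7, -6, -6).
Substitute into the plane: n·(M + λn) = 3 gives 80 + 121λ = 3, so λ = -7/11.
Foot = (-92, -169, 263) + (-7/11)·(-7, -6, -6) = (-963/11, -1817/11, 2935/11).

(-963/11, -1817/11, 2935/11)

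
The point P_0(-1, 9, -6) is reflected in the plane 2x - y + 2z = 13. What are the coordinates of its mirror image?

With n = (2, -1, 2), the signed offset is (n·P_0 − 13)/|n|² = -36/9 = -4.
P_0' = P_0 − 2t·n = (-1, 9, -6) − (-8)·(2, -1, 2) = (15, 1, 10).

(15, 1, 10)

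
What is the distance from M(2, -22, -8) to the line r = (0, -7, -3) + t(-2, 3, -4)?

15

Direction vector d = (-2, 3, -4).
AP = (2, -15, -5), and AP × d = (75, 18, -24).
|AP × d|² = 6525 and |d|² = 29, so the distance is √(6525/29) = √225 = 15.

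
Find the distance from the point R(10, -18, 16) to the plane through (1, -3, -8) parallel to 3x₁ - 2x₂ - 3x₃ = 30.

15/√22

Parallel planes share the normal n = (3, -2, -3); since (1, -3, -8) lies on the plane, its equation is 3x₁ - 2x₂ - 3x₃ = 33.
n = (3, -2, -3); n·P − 33 = -15; |n| = √22; distance = 15/√22.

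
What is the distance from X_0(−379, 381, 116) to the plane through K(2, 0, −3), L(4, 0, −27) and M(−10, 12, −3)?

KL = (2, 0, −24) and KM = (−12, 12, 0), so a normal is n = KL × KM = (288, 288, 24).
d = |288·(-379) + 288·381 + 24·116 − 504| / √(82944 + 82944 + 576) = |2856| / 408 = 7.

7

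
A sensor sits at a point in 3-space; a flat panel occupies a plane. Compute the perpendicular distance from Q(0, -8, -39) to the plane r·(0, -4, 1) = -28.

d = |(-4)·(-8) + 1·(-39) − (-28)| / √(0 + 16 + 1) = |21| / √17 = 21√17/17.

21√17/17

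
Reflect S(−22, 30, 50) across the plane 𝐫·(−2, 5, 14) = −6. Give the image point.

(-6, -10, -62)

n = (−2, 5, 14), |n|² = 225, n·S − (-6) = 900, so t = 900/225 = 4.
Foot F = S − 4·n = (−14, 10, −6); the reflection is 2F − S = (−6, −10, −62).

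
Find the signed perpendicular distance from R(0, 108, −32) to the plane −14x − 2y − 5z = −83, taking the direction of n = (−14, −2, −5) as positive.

9/5

n·R − (-83) = 27.
|n| = 15, so the signed distance is 27/15 = 9/5.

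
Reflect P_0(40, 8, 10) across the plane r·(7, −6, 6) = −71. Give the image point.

n = (7, −6, 6), |n|² = 121, n·P_0 − (-71) = 363, so t = 363/121 = 3.
Foot F = P_0 − 3·n = (19, 26, −8); the reflection is 2F − P_0 = (−2, 44, −26).

(-2, 44, -26)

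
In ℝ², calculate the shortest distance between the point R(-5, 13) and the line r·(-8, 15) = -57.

The normal to the line is n = (-8, 15) with |n| = 17.
|n·R − (-57)| = |235 − (-57)| = 292, so the distance is 292/17.

292/17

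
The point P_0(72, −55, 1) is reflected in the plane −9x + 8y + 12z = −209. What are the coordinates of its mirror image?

(18, -7, 73)

With n = (−9, 8, 12), the signed offset is (n·P_0 − (-209))/|n|² = -867/289 = -3.
P_0' = P_0 − 2t·n = (72, −55, 1) − (-6)·(−9, 8, 12) = (18, −7, 73).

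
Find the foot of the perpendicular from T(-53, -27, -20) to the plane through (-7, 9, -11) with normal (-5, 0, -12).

(-43, -27, 4)

n = (-5, 0, -12), |n|² = 169, and n·T − 167 = 338.
t = 338/169 = 2, so the foot is T − t·n = (-53, -27, -20) − 2·(-5, 0, -12) = (-43, -27, 4).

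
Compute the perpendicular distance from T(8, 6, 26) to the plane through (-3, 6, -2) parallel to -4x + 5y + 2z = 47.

Parallel planes share the normal n = (-4, 5, 2); since (-3, 6, -2) lies on the plane, its equation is -4x + 5y + 2z = 38.
n = (-4, 5, 2); n·P − 38 = 12; |n| = 3√5; distance = 12/(3√5) = 4/√5.

4/√5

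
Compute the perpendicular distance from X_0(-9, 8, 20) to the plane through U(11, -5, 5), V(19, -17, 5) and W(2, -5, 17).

1/17

UV = (8, -12, 0) and UW = (-9, 0, 12), so a normal is n = UV × UW = (-144, -96, -108).
Then n·(-9, 8, 20) - (-1644) = 12.
|n| = √(20736 + 9216 + 11664) = 204, so the distance is |12|/204 = 1/17.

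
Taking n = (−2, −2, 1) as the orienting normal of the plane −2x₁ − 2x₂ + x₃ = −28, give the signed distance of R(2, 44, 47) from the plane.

-17/3

n·R − (-28) = -17.
|n| = 3, so the signed distance is -17/3.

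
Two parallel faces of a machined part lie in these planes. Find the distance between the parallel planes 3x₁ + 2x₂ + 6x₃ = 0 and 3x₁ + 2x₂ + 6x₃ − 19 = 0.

With common normal n = (3, 2, 6) (|n| = 7), the distance is |0 − 19|/|n| = 19/7.

19/7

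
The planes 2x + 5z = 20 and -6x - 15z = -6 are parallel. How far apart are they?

18√29/29

Divide the second equation by -3 to match normals: 2x + 5z = 2.
With common normal n = (2, 0, 5) (|n| = √29), the distance is |20 − 2|/|n| = 18/√29.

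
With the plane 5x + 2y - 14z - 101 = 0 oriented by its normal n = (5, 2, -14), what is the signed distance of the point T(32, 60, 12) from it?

11/15

n·T − 101 = 11.
|n| = 15, so the signed distance is 11/15.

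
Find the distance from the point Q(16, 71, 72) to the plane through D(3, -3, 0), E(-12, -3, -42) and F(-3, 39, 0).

DE = (-15, 0, -42) and DF = (-6, 42, 0), so a normal is n = DE × DF = (1764, 252, -630).
d = |1764·16 + 252·71 + (-630)·72 − 4536| / √(3111696 + 63504 + 396900) = |-3780| / 1890 = 2.

2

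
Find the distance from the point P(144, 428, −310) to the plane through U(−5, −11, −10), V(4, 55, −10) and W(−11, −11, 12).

UV = (9, 66, 0) and UW = (−6, 0, 22), so a normal is n = UV × UW = (1452, −198, 396).
Then n·(144, 428, −310) − (−9042) = 10626.
|n| = √(2108304 + 39204 + 156816) = 1518, so the distance is |10626|/1518 = 7.

7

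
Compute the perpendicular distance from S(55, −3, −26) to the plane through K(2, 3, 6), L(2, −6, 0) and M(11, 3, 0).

22/√17

KL = (0, −9, −6) and KM = (9, 0, −6), so a normal is n = KL × KM = (54, −54, 81).
n = (54, −54, 81); n·P − 432 = 594; |n| = 27√17; distance = 594/(27√17) = 22√17/17.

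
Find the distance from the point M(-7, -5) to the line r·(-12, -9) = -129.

86/5

d = |(-12)·(-7) + (-9)·(-5) − (-129)| / √(144 + 81) = |258|/15 = 86/5.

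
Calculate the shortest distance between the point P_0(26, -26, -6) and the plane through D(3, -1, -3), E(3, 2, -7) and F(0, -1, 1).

DE = (0, 3, -4) and DF = (-3, 0, 4), so a normal is n = DE × DF = (12, 12, 9).
Then n·(26, -26, -6) - (-3) = -51.
|n| = √(144 + 144 + 81) = 3√41, so the distance is |-51|/(3√41) = 17√41/41.

17√41/41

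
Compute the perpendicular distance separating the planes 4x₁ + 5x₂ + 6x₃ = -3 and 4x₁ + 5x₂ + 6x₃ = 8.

With common normal n = (4, 5, 6) (|n| = √77), the distance is |(-3) − 8|/|n| = 11/√77.

√77/7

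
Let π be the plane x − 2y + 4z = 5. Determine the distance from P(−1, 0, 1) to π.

2/√21

n = (1, −2, 4); n·P − 5 = -2; |n| = √21; distance = 2/√21 = 2√21/21.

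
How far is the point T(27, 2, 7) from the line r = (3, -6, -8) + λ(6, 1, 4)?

Direction vector d = (6, 1, 4).
AP = (24, 8, 15), and AP × d = (17, -6, -24).
|AP × d|² = 901 and |d|² = 53, so the distance is √(901/53) = √17.

√17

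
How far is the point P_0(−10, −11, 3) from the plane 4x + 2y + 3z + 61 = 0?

Normal vector n = (4, 2, 3), and n·(−10, −11, 3) − (−61) = 8.
|n| = √(16 + 4 + 9) = √29, so the distance is |8|/√29 = 8/√29.

8/√29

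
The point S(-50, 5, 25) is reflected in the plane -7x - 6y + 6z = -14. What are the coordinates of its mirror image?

With n = (-7, -6, 6), the signed offset is (n·S − (-14))/|n|² = 484/121 = 4.
S' = S − 2t·n = (-50, 5, 25) − 8·(-7, -6, 6) = (6, 53, -23).

(6, 53, -23)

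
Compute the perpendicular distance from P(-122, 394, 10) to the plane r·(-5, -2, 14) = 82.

8

d = |(-5)·(-122) + (-2)·394 + 14·10 − 82| / √(25 + 4 + 196) = |-120| / 15 = 8.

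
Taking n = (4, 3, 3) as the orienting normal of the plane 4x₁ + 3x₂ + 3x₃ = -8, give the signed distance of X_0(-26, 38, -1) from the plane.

n·X_0 − (-8) = 15.
|n| = √34, so the signed distance is 15/√34.

15/√34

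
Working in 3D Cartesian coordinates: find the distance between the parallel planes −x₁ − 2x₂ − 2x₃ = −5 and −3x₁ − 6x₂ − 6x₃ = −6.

Divide the second equation by 3 to match normals: −x₁ − 2x₂ − 2x₃ = -2.
With common normal n = (−1, −2, −2) (|n| = 3), the distance is |(-5) − (-2)|/|n| = 3/3 = 1.

1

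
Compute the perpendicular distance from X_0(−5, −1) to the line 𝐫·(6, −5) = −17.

8√61/61

The normal to the line is n = (6, −5) with |n| = √61.
|n·X_0 − (-17)| = |-25 − (-17)| = 8, so the distance is 8/√61.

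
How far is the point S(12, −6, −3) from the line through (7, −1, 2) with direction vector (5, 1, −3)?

2√10

Direction vector d = (5, 1, −3).
AP = (5, −5, −5); AP·d = 35, |AP|² = 75, |d|² = 35.
distance² = |AP|² − (AP·d)²/|d|² = 75 − 1225/35 = 40, so the distance is 2√10.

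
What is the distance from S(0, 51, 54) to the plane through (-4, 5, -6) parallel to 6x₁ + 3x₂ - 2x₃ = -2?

6

Parallel planes share the normal n = (6, 3, -2); since (-4, 5, -6) lies on the plane, its equation is 6x₁ + 3x₂ - 2x₃ = 3.
Then n·(0, 51, 54) - 3 = 42.
|n| = √(36 + 9 + 4) = 7, so the distance is |42|/7 = 6.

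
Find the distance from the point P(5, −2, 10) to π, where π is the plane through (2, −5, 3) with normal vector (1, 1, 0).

3√2

The plane has equation n·(r − (2, −5, 3)) = 0, i.e. n·r = -3.
Then n·(5, −2, 10) − (−3) = 6.
|n| = √(1 + 1 + 0) = √2, so the distance is |6|/√2 = 3√2.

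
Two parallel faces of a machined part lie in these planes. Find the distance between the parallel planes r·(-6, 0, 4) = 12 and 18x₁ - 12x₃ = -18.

3/√13

Divide the second equation by -3 to match normals: -6x₁ + 4x₃ = 6.
Both planes have normal n = (-6, 0, 4), |n| = 2√13. Any point on the first plane is at distance |6 − 12|/|n| = 6/(2√13) = 3/√13 from the second.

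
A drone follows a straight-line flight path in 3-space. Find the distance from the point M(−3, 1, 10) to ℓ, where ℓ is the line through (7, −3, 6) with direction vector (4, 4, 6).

Direction vector d = (4, 4, 6).
AP = (−10, 4, 4); AP·d = 0, |AP|² = 132, |d|² = 68.
distance² = |AP|² − (AP·d)²/|d|² = 132 − 0/68 = 132, so the distance is 2√33.

2√33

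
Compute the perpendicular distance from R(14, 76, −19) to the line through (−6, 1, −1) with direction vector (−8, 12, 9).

Direction vector d = (−8, 12, 9).
AP = (20, 75, −18), and AP × d = (891, −36, 840).
|AP × d|² = 1500777 and |d|² = 289, so the distance is √(1500777/289) = √5193 = 3√577.

3√577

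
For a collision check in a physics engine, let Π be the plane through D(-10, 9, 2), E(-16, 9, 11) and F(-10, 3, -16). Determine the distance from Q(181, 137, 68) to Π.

DE = (-6, 0, 9) and DF = (0, -6, -18), so a normal is n = DE × DF = (54, -108, 36).
d = |54·181 + (-108)·137 + 36·68 − (-1440)| / √(2916 + 11664 + 1296) = |-1134| / 126 = 9.

9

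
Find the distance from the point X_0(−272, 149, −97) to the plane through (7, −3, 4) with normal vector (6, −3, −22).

4

The plane has equation n·(r − (7, −3, 4)) = 0, i.e. n·r = -37.
Then n·(−272, 149, −97) − (−37) = 92.
|n| = √(36 + 9 + 484) = 23, so the distance is |92|/23 = 4.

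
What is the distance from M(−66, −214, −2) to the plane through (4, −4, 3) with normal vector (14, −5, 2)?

4

The plane has equation n·(r − (4, −4, 3)) = 0, i.e. n·r = 82.
d = |14·(-66) + (-5)·(-214) + 2·(-2) − 82| / √(196 + 25 + 4) = |60| / 15 = 4.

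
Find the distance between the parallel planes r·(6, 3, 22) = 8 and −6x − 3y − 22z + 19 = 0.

Divide the second equation by -1 to match normals: 6x + 3y + 22z = 19.
With common normal n = (6, 3, 22) (|n| = 23), the distance is |8 − 19|/|n| = 11/23.

11/23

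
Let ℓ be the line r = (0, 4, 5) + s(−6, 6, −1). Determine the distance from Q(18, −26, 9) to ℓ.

Direction vector d = (−6, 6, −1).
AP = (18, −30, 4); AP·d = -292, |AP|² = 1240, |d|² = 73.
distance² = |AP|² − (AP·d)²/|d|² = 1240 − 85264/73 = 72, so the distance is 6√2.

6√2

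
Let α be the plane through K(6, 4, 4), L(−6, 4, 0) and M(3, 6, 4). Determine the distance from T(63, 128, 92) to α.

6

KL = (−12, 0, −4) and KM = (−3, 2, 0), so a normal is n = KL × KM = (8, 12, −24).
n = (8, 12, −24); n·P − 0 = -168; |n| = 28; distance = 168/28 = 6.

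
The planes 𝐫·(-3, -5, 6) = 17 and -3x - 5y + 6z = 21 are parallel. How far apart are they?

4/√70

With common normal n = (-3, -5, 6) (|n| = √70), the distance is |17 − 21|/|n| = 4/√70.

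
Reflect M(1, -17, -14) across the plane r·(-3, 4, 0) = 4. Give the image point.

(-17, 7, -14)

With n = (-3, 4, 0), the signed offset is (n·M − 4)/|n|² = -75/25 = -3.
M' = M − 2t·n = (1, -17, -14) − (-6)·(-3, 4, 0) = (-17, 7, -14).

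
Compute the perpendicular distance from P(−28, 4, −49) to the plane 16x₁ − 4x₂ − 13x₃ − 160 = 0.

Normal vector n = (16, −4, −13), and n·(−28, 4, −49) − 160 = 13.
|n| = √(256 + 16 + 169) = 21, so the distance is |13|/21 = 13/21.

13/21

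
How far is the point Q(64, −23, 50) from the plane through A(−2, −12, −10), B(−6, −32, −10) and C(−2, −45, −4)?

AB = (−4, −20, 0) and AC = (0, −33, 6), so a normal is n = AB × AC = (−120, 24, 132).
d = |(-120)·64 + 24·(-23) + 132·50 − (-1368)| / √(14400 + 576 + 17424) = |-264| / 180 = 22/15.

22/15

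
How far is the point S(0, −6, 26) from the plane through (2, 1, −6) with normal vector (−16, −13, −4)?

The plane has equation n·(r − (2, 1, −6)) = 0, i.e. n·r = -21.
n = (−16, −13, −4); n·P − (-21) = -5; |n| = 21; distance = 5/21.

5/21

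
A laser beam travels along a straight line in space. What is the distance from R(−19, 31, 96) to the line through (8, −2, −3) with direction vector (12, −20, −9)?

Direction vector d = (12, −20, −9).
AP = (−27, 33, 99); AP·d = -1875, |AP|² = 11619, |d|² = 625.
distance² = |AP|² − (AP·d)²/|d|² = 11619 − 3515625/625 = 5994, so the distance is 9√74.

9√74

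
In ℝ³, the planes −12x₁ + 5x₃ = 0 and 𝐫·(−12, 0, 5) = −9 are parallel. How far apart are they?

Both planes have normal n = (−12, 0, 5), |n| = 13. Any point on the first plane is at distance |(-9) − 0|/|n| = 9/13 from the second.

9/13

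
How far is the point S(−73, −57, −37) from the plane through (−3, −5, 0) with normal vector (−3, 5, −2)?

24/√38

The plane has equation n·(r − (−3, −5, 0)) = 0, i.e. n·r = -16.
n = (−3, 5, −2); n·P − (-16) = 24; |n| = √38; distance = 24/√38.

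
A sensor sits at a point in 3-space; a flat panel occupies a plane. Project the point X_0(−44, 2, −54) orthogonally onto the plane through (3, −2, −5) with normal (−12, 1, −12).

(4, -2, -6)

The perpendicular from X_0 has direction n = (−12, 1, −12): r = (−44, 2, −54) + λ(−12, 1, −12).
Substitute into the plane: n·(X_0 + λn) = 22 gives 1178 + 289λ = 22, so λ = -4.
Foot = (−44, 2, −54) + (-4)·(−12, 1, −12) = (4, −2, −6).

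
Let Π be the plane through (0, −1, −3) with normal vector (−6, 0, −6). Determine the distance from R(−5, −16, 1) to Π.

The plane has equation n·(r − (0, −1, −3)) = 0, i.e. n·r = 18.
d = |(-6)·(-5) + (-6)·1 − 18| / √(36 + 0 + 36) = |6| / (6√2) = 1/√2.

√2/2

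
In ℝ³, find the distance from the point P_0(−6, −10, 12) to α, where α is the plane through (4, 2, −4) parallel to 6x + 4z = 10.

Parallel planes share the normal n = (6, 0, 4); since (4, 2, −4) lies on the plane, its equation is 6x + 4z = 8.
Then n·(−6, −10, 12) − 8 = 4.
|n| = √(36 + 0 + 16) = 2√13, so the distance is |4|/(2√13) = 2/√13.

2√13/13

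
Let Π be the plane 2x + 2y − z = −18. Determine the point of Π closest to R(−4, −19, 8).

The perpendicular from R has direction n = (2, 2, −1): r = (−4, −19, 8) + μ(2, 2, −1).
Substitute into the plane: n·(R + μn) = -18 gives -54 + 9μ = -18, so μ = 4.
Foot = (−4, −19, 8) + 4·(2, 2, −1) = (4, −11, 4).

(4, -11, 4)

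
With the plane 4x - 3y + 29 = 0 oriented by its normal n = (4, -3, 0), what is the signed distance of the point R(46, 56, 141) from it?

9

n·R − (-29) = 45.
|n| = 5, so the signed distance is 45/5 = 9.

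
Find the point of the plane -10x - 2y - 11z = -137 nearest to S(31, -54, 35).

(11, -58, 13)

The perpendicular from S has direction n = (-10, -2, -11): r = (31, -54, 35) + μ(-10, -2, -11).
Substitute into the plane: n·(S + μn) = -137 gives -587 + 225μ = -137, so μ = 2.
Foot = (31, -54, 35) + 2·(-10, -2, -11) = (11, -58, 13).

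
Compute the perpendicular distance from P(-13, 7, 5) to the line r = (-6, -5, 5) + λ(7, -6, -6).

6√2

Direction vector d = (7, -6, -6).
AP = (-7, 12, 0); AP·d = -121, |AP|² = 193, |d|² = 121.
distance² = |AP|² − (AP·d)²/|d|² = 193 − 14641/121 = 72, so the distance is 6√2.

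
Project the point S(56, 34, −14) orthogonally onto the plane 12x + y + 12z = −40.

n = (12, 1, 12), |n|² = 289, and n·S − (-40) = 578.
t = 578/289 = 2, so the foot is S − t·n = (56, 34, −14) − 2·(12, 1, 12) = (32, 32, −38).

(32, 32, -38)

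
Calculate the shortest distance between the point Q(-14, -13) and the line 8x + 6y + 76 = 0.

d = |8·(-14) + 6·(-13) − (-76)| / √(64 + 36) = |-114|/10 = 57/5.

57/5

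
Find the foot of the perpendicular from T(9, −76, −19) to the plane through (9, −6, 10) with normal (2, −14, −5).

(-1, -6, 6)

n = (2, −14, −5), |n|² = 225, and n·T − 52 = 1125.
t = 1125/225 = 5, so the foot is T − t·n = (9, −76, −19) − 5·(2, −14, −5) = (−1, −6, 6).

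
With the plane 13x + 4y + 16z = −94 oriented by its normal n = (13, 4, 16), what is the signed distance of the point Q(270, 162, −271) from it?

-4

n·Q − (-94) = -84.
|n| = 21, so the signed distance is -84/21 = -4.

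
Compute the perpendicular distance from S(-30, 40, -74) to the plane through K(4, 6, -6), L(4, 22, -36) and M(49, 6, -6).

KL = (0, 16, -30) and KM = (45, 0, 0), so a normal is n = KL × KM = (0, -1350, -720).
Then n·(-30, 40, -74) - (-3780) = 3060.
|n| = √(0 + 1822500 + 518400) = 1530, so the distance is |3060|/1530 = 2.

2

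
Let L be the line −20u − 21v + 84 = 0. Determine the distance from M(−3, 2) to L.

102/29

The normal to the line is n = (−20, −21) with |n| = 29.
|n·M − (-84)| = |18 − (-84)| = 102, so the distance is 102/29.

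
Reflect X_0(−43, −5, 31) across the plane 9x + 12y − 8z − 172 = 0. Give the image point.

n = (9, 12, −8), |n|² = 289, n·X_0 − 172 = -867, so t = -867/289 = -3.
Foot F = X_0 − (-3)·n = (−16, 31, 7); the reflection is 2F − X_0 = (11, 67, −17).

(11, 67, -17)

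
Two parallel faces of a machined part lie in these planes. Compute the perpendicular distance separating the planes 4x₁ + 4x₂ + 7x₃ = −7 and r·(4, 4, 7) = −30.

With common normal n = (4, 4, 7) (|n| = 9), the distance is |(-7) − (-30)|/|n| = 23/9.

23/9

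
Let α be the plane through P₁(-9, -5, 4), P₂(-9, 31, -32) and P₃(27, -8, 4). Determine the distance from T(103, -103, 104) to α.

P₁P₂ = (0, 36, -36) and P₁P₃ = (36, -3, 0), so a normal is n = P₁P₂ × P₁P₃ = (-108, -1296, -1296).
Then n·(103, -103, 104) - 2268 = -14688.
|n| = √(11664 + 1679616 + 1679616) = 1836, so the distance is |-14688|/1836 = 8.

8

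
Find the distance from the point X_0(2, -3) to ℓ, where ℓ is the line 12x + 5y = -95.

The normal to the line is n = (12, 5) with |n| = 13.
|n·X_0 − (-95)| = |9 − (-95)| = 104, so the distance is 104/13 = 8.

8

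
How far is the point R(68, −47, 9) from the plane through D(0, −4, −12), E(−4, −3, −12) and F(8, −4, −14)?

DE = (−4, 1, 0) and DF = (8, 0, −2), so a normal is n = DE × DF = (−2, −8, −8).
Then n·(68, −47, 9) − 128 = 40.
|n| = √(4 + 64 + 64) = 2√33, so the distance is |40|/(2√33) = 20√33/33.

20/√33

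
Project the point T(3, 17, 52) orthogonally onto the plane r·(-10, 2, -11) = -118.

(-17, 21, 30)

The perpendicular from T has direction n = (-10, 2, -11): r = (3, 17, 52) + μ(-10, 2, -11).
Substitute into the plane: n·(T + μn) = -118 gives -568 + 225μ = -118, so μ = 2.
Foot = (3, 17, 52) + 2·(-10, 2, -11) = (-17, 21, 30).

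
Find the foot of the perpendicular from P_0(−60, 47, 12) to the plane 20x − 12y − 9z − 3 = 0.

The perpendicular from P_0 has direction n = (20, −12, −9): r = (−60, 47, 12) + λ(20, −12, −9).
Substitute into the plane: n·(P_0 + λn) = 3 gives -1872 + 625λ = 3, so λ = 3.
Foot = (−60, 47, 12) + 3·(20, −12, −9) = (0, 11, −15).

(0, 11, -15)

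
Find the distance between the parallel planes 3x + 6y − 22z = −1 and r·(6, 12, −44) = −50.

Divide the second equation by 2 to match normals: 3x + 6y − 22z = -25.
Both planes have normal n = (3, 6, −22), |n| = 23. Any point on the first plane is at distance |(-25) − (-1)|/|n| = 24/23 from the second.

24/23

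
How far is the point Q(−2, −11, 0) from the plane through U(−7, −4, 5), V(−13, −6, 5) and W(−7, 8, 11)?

4/√46

UV = (−6, −2, 0) and UW = (0, 12, 6), so a normal is n = UV × UW = (−12, 36, −72).
Then n·(−2, −11, 0) − (−420) = 48.
|n| = √(144 + 1296 + 5184) = 12√46, so the distance is |48|/(12√46) = 4/√46.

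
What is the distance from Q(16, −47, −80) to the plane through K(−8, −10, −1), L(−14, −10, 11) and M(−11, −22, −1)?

KL = (−6, 0, 12) and KM = (−3, −12, 0), so a normal is n = KL × KM = (144, −36, 72).
Then n·(16, −47, −80) − (−864) = −900.
|n| = √(20736 + 1296 + 5184) = 36√21, so the distance is |-900|/(36√21) = 25√21/21.

25/√21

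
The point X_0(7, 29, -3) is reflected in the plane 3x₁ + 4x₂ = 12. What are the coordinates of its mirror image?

(-23, -11, -3)

With n = (3, 4, 0), the signed offset is (n·X_0 − 12)/|n|² = 125/25 = 5.
X_0' = X_0 − 2t·n = (7, 29, -3) − 10·(3, 4, 0) = (-23, -11, -3).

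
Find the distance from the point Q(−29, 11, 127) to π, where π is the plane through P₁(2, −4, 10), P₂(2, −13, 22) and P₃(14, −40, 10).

3

P₁P₂ = (0, −9, 12) and P₁P₃ = (12, −36, 0), so a normal is n = P₁P₂ × P₁P₃ = (432, 144, 108).
Then n·(−29, 11, 127) − 1368 = 1404.
|n| = √(186624 + 20736 + 11664) = 468, so the distance is |1404|/468 = 3.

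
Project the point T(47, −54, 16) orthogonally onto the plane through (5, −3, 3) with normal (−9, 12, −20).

(29, -30, -24)

n = (−9, 12, −20), |n|² = 625, and n·T − (-141) = -1250.
t = -1250/625 = -2, so the foot is T − t·n = (47, −54, 16) − (-2)·(−9, 12, −20) = (29, −30, −24).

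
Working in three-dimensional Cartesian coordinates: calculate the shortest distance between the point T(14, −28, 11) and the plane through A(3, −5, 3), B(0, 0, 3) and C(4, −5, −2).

6√35/35

AB = (−3, 5, 0) and AC = (1, 0, −5), so a normal is n = AB × AC = (−25, −15, −5).
d = |(-25)·14 + (-15)·(-28) + (-5)·11 − (-15)| / √(625 + 225 + 25) = |30| / (5√35) = 6√35/35.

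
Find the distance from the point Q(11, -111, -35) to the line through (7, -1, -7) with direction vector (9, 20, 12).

Direction vector d = (9, 20, 12).
AP = (4, -110, -28); AP·d = -2500, |AP|² = 12900, |d|² = 625.
distance² = |AP|² − (AP·d)²/|d|² = 12900 − 6250000/625 = 2900, so the distance is 10√29.

10√29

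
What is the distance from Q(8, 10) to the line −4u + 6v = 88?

30/√13

d = |(-4)·8 + 6·10 − 88| / √(16 + 36) = |-60|/(2√13) = 30√13/13.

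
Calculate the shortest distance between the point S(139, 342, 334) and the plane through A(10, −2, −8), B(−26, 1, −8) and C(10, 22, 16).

9

AB = (−36, 3, 0) and AC = (0, 24, 24), so a normal is n = AB × AC = (72, 864, −864).
Then n·(139, 342, 334) − 5904 = 11016.
|n| = √(5184 + 746496 + 746496) = 1224, so the distance is |11016|/1224 = 9.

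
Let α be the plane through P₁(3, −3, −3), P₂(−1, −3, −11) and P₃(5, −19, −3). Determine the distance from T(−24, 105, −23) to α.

28/9

P₁P₂ = (−4, 0, −8) and P₁P₃ = (2, −16, 0), so a normal is n = P₁P₂ × P₁P₃ = (−128, −16, 64).
n = (−128, −16, 64); n·P − (-528) = 448; |n| = 144; distance = 448/144 = 28/9.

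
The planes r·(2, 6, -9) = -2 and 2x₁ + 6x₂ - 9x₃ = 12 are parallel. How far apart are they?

14/11

Both planes have normal n = (2, 6, -9), |n| = 11. Any point on the first plane is at distance |12 − (-2)|/|n| = 14/11 from the second.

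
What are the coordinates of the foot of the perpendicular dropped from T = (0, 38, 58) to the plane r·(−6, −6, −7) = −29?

(-30, 8, 23)

The perpendicular from T has direction n = (−6, −6, −7): r = (0, 38, 58) + t(−6, −6, −7).
Substitute into the plane: n·(T + tn) = -29 gives -634 + 121t = -29, so t = 5.
Foot = (0, 38, 58) + 5·(−6, −6, −7) = (−30, 8, 23).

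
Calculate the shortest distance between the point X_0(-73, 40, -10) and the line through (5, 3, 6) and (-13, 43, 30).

√5209

A direction vector is d = (-18, 40, 24).
AP = (-78, 37, -16), and AP × d = (1528, 2160, -2454).
|AP × d|² = 13022500 and |d|² = 2500, so the distance is √(13022500/2500) = √5209.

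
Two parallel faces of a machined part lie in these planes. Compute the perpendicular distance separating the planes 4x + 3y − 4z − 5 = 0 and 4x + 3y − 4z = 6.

Both planes have normal n = (4, 3, −4), |n| = √41. Any point on the first plane is at distance |6 − 5|/|n| = 1/√41 from the second.

√41/41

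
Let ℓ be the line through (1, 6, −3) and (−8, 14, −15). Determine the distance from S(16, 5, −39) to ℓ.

A direction vector is d = (−9, 8, −12).
AP = (15, −1, −36), and AP × d = (300, 504, 111).
|AP × d|² = 356337 and |d|² = 289, so the distance is √(356337/289) = √1233 = 3√137.

3√137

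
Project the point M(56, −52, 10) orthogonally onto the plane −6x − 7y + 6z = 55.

(634/11, -551/11, 92/11)

n = (−6, −7, 6), |n|² = 121, and n·M − 55 = 33.
t = 33/121 = 3/11, so the foot is M − t·n = (56, −52, 10) − (3/11)·(−6, −7, 6) = (634/11, −551/11, 92/11).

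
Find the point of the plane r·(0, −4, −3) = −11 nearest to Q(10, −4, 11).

(10, -124/25, 257/25)

The perpendicular from Q has direction n = (0, −4, −3): r = (10, −4, 11) + λ(0, −4, −3).
Substitute into the plane: n·(Q + λn) = -11 gives -17 + 25λ = -11, so λ = 6/25.
Foot = (10, −4, 11) + (6/25)·(0, −4, −3) = (10, −124/25, 257/25).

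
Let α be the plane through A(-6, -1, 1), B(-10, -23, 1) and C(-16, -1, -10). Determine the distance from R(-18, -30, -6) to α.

AB = (-4, -22, 0) and AC = (-10, 0, -11), so a normal is n = AB × AC = (242, -44, -220).
n = (242, -44, -220); n·P − (-1628) = -88; |n| = 330; distance = 88/330 = 4/15.

4/15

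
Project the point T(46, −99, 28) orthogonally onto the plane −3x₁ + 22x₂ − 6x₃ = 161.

The perpendicular from T has direction n = (−3, 22, −6): r = (46, −99, 28) + μ(−3, 22, −6).
Substitute into the plane: n·(T + μn) = 161 gives -2484 + 529μ = 161, so μ = 5.
Foot = (46, −99, 28) + 5·(−3, 22, −6) = (31, 11, −2).

(31, 11, -2)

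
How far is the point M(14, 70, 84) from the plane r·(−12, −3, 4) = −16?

Normal vector n = (−12, −3, 4), and n·(14, 70, 84) − (−16) = −26.
|n| = √(144 + 9 + 16) = 13, so the distance is |-26|/13 = 2.

2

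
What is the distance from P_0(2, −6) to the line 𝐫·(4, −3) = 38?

d = |4·2 + (-3)·(-6) − 38| / √(16 + 9) = |-12|/5 = 12/5.

12/5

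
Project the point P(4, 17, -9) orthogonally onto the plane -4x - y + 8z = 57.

(-4, 15, 7)

n = (-4, -1, 8), |n|² = 81, and n·P − 57 = -162.
t = -162/81 = -2, so the foot is P − t·n = (4, 17, -9) − (-2)·(-4, -1, 8) = (-4, 15, 7).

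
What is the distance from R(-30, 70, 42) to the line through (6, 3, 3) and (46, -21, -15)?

A direction vector is d = (40, -24, -18).
AP = (-36, 67, 39), and AP × d = (-270, 912, -1816).
|AP × d|² = 4202500 and |d|² = 2500, so the distance is √(4202500/2500) = √1681 = 41.

41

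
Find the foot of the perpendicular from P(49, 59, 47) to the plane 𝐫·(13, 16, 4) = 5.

(-3, -5, 31)

n = (13, 16, 4), |n|² = 441, and n·P − 5 = 1764.
t = 1764/441 = 4, so the foot is P − t·n = (49, 59, 47) − 4·(13, 16, 4) = (−3, −5, 31).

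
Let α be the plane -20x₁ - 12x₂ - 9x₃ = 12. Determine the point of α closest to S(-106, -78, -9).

(-6, -18, 36)

The perpendicular from S has direction n = (-20, -12, -9): r = (-106, -78, -9) + μ(-20, -12, -9).
Substitute into the plane: n·(S + μn) = 12 gives 3137 + 625μ = 12, so μ = -5.
Foot = (-106, -78, -9) + (-5)·(-20, -12, -9) = (-6, -18, 36).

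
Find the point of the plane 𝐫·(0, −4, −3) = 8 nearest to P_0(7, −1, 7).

(7, -5, 4)

The perpendicular from P_0 has direction n = (0, −4, −3): r = (7, −1, 7) + t(0, −4, −3).
Substitute into the plane: n·(P_0 + tn) = 8 gives -17 + 25t = 8, so t = 1.
Foot = (7, −1, 7) + 1·(0, −4, −3) = (7, −5, 4).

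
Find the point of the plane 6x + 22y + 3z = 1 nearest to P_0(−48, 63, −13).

(-60, 19, -19)

n = (6, 22, 3), |n|² = 529, and n·P_0 − 1 = 1058.
t = 1058/529 = 2, so the foot is P_0 − t·n = (−48, 63, −13) − 2·(6, 22, 3) = (−60, 19, −19).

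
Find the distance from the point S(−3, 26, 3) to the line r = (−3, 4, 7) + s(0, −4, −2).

Direction vector d = (0, −4, −2).
AP = (0, 22, −4), and AP × d = (−60, 0, 0).
|AP × d|² = 3600 and |d|² = 20, so the distance is √(3600/20) = √180 = 6√5.

6√5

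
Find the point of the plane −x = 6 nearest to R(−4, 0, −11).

n = (−1, 0, 0), |n|² = 1, and n·R − 6 = -2.
t = -2/1 = -2, so the foot is R − t·n = (−4, 0, −11) − (-2)·(−1, 0, 0) = (−6, 0, −11).

(-6, 0, -11)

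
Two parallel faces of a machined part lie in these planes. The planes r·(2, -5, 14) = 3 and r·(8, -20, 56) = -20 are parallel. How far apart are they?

8/15

Divide the second equation by 4 to match normals: 2x₁ - 5x₂ + 14x₃ = -5.
With common normal n = (2, -5, 14) (|n| = 15), the distance is |3 − (-5)|/|n| = 8/15.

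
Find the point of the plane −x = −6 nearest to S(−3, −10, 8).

The perpendicular from S has direction n = (−1, 0, 0): r = (−3, −10, 8) + t(−1, 0, 0).
Substitute into the plane: n·(S + tn) = -6 gives 3 + 1t = -6, so t = -9.
Foot = (−3, −10, 8) + (-9)·(−1, 0, 0) = (6, −10, 8).

(6, -10, 8)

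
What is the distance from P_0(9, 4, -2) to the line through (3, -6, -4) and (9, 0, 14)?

4√6

A direction vector is d = (6, 6, 18).
AP = (6, 10, 2); AP·d = 132, |AP|² = 140, |d|² = 396.
distance² = |AP|² − (AP·d)²/|d|² = 140 − 17424/396 = 96, so the distance is 4√6.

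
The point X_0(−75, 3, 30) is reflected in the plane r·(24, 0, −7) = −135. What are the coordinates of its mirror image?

(69, 3, -12)

With n = (24, 0, −7), the signed offset is (n·X_0 − (-135))/|n|² = -1875/625 = -3.
X_0' = X_0 − 2t·n = (−75, 3, 30) − (-6)·(24, 0, −7) = (69, 3, −12).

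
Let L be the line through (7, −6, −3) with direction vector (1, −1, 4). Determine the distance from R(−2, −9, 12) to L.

Direction vector d = (1, −1, 4).
AP = (−9, −3, 15); AP·d = 54, |AP|² = 315, |d|² = 18.
distance² = |AP|² − (AP·d)²/|d|² = 315 − 2916/18 = 153, so the distance is 3√17.

3√17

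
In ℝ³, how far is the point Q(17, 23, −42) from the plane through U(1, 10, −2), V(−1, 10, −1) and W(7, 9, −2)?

UV = (−2, 0, 1) and UW = (6, −1, 0), so a normal is n = UV × UW = (1, 6, 2).
n = (1, 6, 2); n·P − 57 = 14; |n| = √41; distance = 14/√41.

14√41/41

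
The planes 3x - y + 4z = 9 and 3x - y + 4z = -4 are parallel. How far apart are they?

Both planes have normal n = (3, -1, 4), |n| = √26. Any point on the first plane is at distance |(-4) − 9|/|n| = 13/√26 = √26/2 from the second.

√26/2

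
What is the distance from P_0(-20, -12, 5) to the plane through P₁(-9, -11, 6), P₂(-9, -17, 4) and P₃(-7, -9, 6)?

13√11/11

P₁P₂ = (0, -6, -2) and P₁P₃ = (2, 2, 0), so a normal is n = P₁P₂ × P₁P₃ = (4, -4, 12).
n = (4, -4, 12); n·P − 80 = -52; |n| = 4√11; distance = 52/(4√11) = 13/√11.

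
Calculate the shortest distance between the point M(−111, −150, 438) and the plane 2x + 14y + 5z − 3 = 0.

Normal vector n = (2, 14, 5), and n·(−111, −150, 438) − 3 = −135.
|n| = √(4 + 196 + 25) = 15, so the distance is |-135|/15 = 9.

9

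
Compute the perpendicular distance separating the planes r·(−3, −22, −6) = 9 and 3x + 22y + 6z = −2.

Divide the second equation by -1 to match normals: −3x − 22y − 6z = 2.
With common normal n = (−3, −22, −6) (|n| = 23), the distance is |9 − 2|/|n| = 7/23.

7/23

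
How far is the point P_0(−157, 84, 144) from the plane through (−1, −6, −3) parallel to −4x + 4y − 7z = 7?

5

Parallel planes share the normal n = (−4, 4, −7); since (−1, −6, −3) lies on the plane, its equation is −4x + 4y − 7z = 1.
Then n·(−157, 84, 144) − 1 = −45.
|n| = √(16 + 16 + 49) = 9, so the distance is |-45|/9 = 5.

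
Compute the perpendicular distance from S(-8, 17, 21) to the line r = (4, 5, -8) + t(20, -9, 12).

Direction vector d = (20, -9, 12).
AP = (-12, 12, 29); AP·d = 0, |AP|² = 1129, |d|² = 625.
distance² = |AP|² − (AP·d)²/|d|² = 1129 − 0/625 = 1129, so the distance is √1129.

√1129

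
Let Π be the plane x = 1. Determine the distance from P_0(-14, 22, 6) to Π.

15

d = |1·(-14) − 1| / √(1 + 0 + 0) = |-15| / 1 = 15.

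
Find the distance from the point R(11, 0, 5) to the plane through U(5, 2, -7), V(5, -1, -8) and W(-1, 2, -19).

UV = (0, -3, -1) and UW = (-6, 0, -12), so a normal is n = UV × UW = (36, 6, -18).
d = |36·11 + 6·0 + (-18)·5 − 318| / √(1296 + 36 + 324) = |-12| / (6√46) = √46/23.

2/√46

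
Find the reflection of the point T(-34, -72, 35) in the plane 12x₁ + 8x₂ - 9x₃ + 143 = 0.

(62, -8, -37)

With n = (12, 8, -9), the signed offset is (n·T − (-143))/|n|² = -1156/289 = -4.
T' = T − 2t·n = (-34, -72, 35) − (-8)·(12, 8, -9) = (62, -8, -37).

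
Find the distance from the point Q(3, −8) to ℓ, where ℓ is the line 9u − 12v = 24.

33/5

The normal to the line is n = (9, −12) with |n| = 15.
|n·Q − 24| = |123 − 24| = 99, so the distance is 99/15 = 33/5.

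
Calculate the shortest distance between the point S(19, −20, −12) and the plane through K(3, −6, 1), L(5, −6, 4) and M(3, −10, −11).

KL = (2, 0, 3) and KM = (0, −4, −12), so a normal is n = KL × KM = (12, 24, −8).
d = |12·19 + 24·(-20) + (-8)·(-12) − (-116)| / √(144 + 576 + 64) = |-40| / 28 = 10/7.

10/7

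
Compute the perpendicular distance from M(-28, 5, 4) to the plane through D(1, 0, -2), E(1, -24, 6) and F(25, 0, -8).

DE = (0, -24, 8) and DF = (24, 0, -6), so a normal is n = DE × DF = (144, 192, 576).
d = |144·(-28) + 192·5 + 576·4 − (-1008)| / √(20736 + 36864 + 331776) = |240| / 624 = 5/13.

5/13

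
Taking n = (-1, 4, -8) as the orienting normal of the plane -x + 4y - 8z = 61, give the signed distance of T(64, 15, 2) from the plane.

-9

n·T − 61 = -81.
|n| = 9, so the signed distance is -81/9 = -9.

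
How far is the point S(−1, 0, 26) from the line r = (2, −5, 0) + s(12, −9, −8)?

Direction vector d = (12, −9, −8).
AP = (−3, 5, 26), and AP × d = (194, 288, −33).
|AP × d|² = 121669 and |d|² = 289, so the distance is √(121669/289) = √421.

√421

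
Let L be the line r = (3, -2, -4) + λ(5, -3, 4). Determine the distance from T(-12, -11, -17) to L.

Direction vector d = (5, -3, 4).
AP = (-15, -9, -13); AP·d = -100, |AP|² = 475, |d|² = 50.
distance² = |AP|² − (AP·d)²/|d|² = 475 − 10000/50 = 275, so the distance is 5√11.

5√11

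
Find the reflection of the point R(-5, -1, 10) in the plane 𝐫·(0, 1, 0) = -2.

With n = (0, 1, 0), the signed offset is (n·R − (-2))/|n|² = 1/1 = 1.
R' = R − 2t·n = (-5, -1, 10) − 2·(0, 1, 0) = (-5, -3, 10).

(-5, -3, 10)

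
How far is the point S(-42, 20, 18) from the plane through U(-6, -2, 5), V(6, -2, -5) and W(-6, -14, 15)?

UV = (12, 0, -10) and UW = (0, -12, 10), so a normal is n = UV × UW = (-120, -120, -144).
d = |(-120)·(-42) + (-120)·20 + (-144)·18 − 240| / √(14400 + 14400 + 20736) = |-192| / (24√86) = 4√86/43.

8/√86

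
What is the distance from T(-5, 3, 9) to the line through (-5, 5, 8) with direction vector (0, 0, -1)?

2

Direction vector d = (0, 0, -1).
AP = (0, -2, 1); AP·d = -1, |AP|² = 5, |d|² = 1.
distance² = |AP|² − (AP·d)²/|d|² = 5 − 1/1 = 4, so the distance is 2.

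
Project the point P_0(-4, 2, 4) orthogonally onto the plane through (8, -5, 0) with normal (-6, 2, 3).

n = (-6, 2, 3), |n|² = 49, and n·P_0 − (-58) = 98.
t = 98/49 = 2, so the foot is P_0 − t·n = (-4, 2, 4) − 2·(-6, 2, 3) = (8, -2, -2).

(8, -2, -2)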